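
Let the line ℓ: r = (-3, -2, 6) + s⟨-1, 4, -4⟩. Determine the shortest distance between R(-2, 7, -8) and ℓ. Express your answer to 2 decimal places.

Taking (-3, -2, 6) on ℓ with direction v = (-1, 4, -4): w = R − (-3, -2, 6) = (1, 9, -14), and w × v = (20, 18, 13).
Distance = |w × v| / |v| = √893 / √33 ≈ 5.20.

5.20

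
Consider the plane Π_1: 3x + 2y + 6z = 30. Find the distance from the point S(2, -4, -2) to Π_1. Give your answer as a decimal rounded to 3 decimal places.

n·S − d = (3)·(2) + (2)·(-4) + (6)·(-2) − 30 = -44; |n| = √49.
Distance = |-44| / √49 = 44/√49 ≈ 6.286.

6.286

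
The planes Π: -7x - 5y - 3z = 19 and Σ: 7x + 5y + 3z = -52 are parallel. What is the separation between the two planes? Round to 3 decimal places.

3.622

Rescale Σ by 1/(-1): -7x - 5y - 3z = 52. Then distance = |19 − 52| / √83 ≈ 3.622.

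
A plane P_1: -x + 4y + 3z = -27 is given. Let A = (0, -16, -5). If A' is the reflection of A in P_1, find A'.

λ = (n·A − d)/|n|² = (-79 − (-27))/26 = -2.
Reflection = A − 2λn = (0, -16, -5) − (-4)·(-1, 4, 3) = (-4, 0, 7).

(-4, 0, 7)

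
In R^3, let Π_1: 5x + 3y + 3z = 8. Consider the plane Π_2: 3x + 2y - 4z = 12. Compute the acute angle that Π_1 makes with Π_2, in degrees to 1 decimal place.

75.2

cos θ = |n₁·n₂| / (|n₁||n₂|) = |9| / (√43 · √29).
θ = arccos(0.25486) ≈ 75.2°.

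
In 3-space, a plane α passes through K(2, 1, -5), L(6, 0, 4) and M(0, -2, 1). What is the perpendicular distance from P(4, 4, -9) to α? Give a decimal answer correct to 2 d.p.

0.57

KL = (4, -1, 9), KM = (-2, -3, 6); a normal to α is KL × KM = (21, -42, -14).
Using K: α has equation 21x - 42y - 14z = 70.
n·P − d = (21)·(4) + (-42)·(4) + (-14)·(-9) − 70 = -28; |n| = √2401.
Distance = |-28| / √2401 = 28/√2401 ≈ 0.57.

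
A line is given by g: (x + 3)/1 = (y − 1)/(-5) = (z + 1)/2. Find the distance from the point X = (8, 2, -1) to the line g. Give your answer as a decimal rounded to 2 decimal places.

10.99

g has direction (1, -5, 2) through (-3, 1, -1).
Taking (-3, 1, -1) on g with direction v = (1, -5, 2): w = X − (-3, 1, -1) = (11, 1, 0), and w × v = (2, -22, -56).
Distance = |w × v| / |v| = √3624 / √30 ≈ 10.99.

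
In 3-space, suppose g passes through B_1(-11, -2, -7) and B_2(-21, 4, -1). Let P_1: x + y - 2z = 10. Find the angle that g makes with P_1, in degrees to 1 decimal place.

29.9

A direction vector for g is B_2 − B_1 = (-10, 6, 6).
sin θ = |n·v| / (|n||v|) = |-16| / (√6 · √172) = 0.49806.
θ ≈ 29.9°.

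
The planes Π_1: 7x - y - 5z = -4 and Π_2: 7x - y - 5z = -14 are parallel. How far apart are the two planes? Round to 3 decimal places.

1.155

Same normal n = (7, -1, -5) with |n| = √75; distance = |-4 − (-14)| / |n| = 10/√75 ≈ 1.155.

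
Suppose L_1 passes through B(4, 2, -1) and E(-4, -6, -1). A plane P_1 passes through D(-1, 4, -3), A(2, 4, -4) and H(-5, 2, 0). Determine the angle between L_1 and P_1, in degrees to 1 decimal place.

37.9

A direction vector for L_1 is E − B = (-8, -8, 0).
DA = (3, 0, -1), DH = (-4, -2, 3); a normal to P_1 is DA × DH = (-2, -5, -6).
Using D: P_1 has equation -2x - 5y - 6z = 0.
sin θ = |n·v| / (|n||v|) = |56| / (√65 · √128) = 0.61394.
θ ≈ 37.9°.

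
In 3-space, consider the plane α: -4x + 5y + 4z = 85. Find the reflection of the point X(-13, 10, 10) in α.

(-5, 0, 2)

λ = (n·X − d)/|n|² = (142 − 85)/57 = 1.
Reflection = X − 2λn = (-13, 10, 10) − 2·(-4, 5, 4) = (-5, 0, 2).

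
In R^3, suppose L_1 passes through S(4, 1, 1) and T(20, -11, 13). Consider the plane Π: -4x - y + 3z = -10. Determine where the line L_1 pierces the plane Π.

A direction vector for L_1 is T − S = (16, -12, 12).
Substitute r = (4, 1, 1) + t(16, -12, 12) into the plane: -14 + (-16)t = -10, so t = -1/4.
Intersection: (4, 1, 1) + (-1/4)·(16, -12, 12) = (0, 4, -2).

(0, 4, -2)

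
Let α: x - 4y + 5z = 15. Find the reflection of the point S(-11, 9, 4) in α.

(-9, 1, 14)

λ = (n·S − d)/|n|² = (-27 − 15)/42 = -1.
Reflection = S − 2λn = (-11, 9, 4) − (-2)·(1, -4, 5) = (-9, 1, 14).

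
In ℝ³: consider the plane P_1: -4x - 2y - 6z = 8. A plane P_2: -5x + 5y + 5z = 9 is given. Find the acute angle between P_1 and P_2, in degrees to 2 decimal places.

cos θ = |n₁·n₂| / (|n₁||n₂|) = |-20| / (√56 · √75).
θ = arccos(0.30861) ≈ 72.02°.

72.02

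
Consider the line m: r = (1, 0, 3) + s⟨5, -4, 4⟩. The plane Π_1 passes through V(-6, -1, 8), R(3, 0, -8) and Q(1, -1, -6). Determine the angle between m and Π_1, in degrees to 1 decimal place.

76.2

VR = (9, 1, -16), VQ = (7, 0, -14); a normal to Π_1 is VR × VQ = (-14, 14, -7).
Using V: Π_1 has equation -14x + 14y - 7z = 14.
sin θ = |n·v| / (|n||v|) = |-154| / (√441 · √57) = 0.97132.
θ ≈ 76.2°.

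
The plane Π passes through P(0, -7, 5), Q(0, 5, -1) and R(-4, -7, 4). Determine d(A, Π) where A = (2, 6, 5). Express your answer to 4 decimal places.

5.2372

PQ = (0, 12, -6), PR = (-4, 0, -1); a normal to Π is PQ × PR = (-12, 24, 48).
Using P: Π has equation -12x + 24y + 48z = 72.
n·A − d = (-12)·(2) + (24)·(6) + (48)·(5) − 72 = 288; |n| = √3024.
Distance = |288| / √3024 = 288/√3024 ≈ 5.2372.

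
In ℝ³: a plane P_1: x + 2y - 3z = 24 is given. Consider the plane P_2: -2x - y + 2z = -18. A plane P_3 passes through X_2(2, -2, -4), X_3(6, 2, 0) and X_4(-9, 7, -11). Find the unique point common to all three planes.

(4, 10, 0)

X_2X_3 = (4, 4, 4), X_2X_4 = (-11, 9, -7); a normal to P_3 is X_2X_3 × X_2X_4 = (-64, -16, 80).
Using X_2: P_3 has equation -64x - 16y + 80z = -416.
Solving the 3×3 linear system x + 2y - 3z = 24, -2x - y + 2z = -18, -64x - 16y + 80z = -416 (e.g. by elimination or Cramer's rule, determinant = 112) gives (4, 10, 0).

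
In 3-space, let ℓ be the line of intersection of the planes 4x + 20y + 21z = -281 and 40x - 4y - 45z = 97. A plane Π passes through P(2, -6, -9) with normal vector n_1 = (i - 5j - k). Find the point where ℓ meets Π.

Direction of ℓ: (4, 20, 21) × (40, -4, -45) = (-816, 1020, -816).
A point on ℓ: solving the two plane equations with x = 4 gives (4, -18, 3).
Π: n_1·r = n_1·P gives x - 5y - z = 41.
Substitute r = (4, -18, 3) + t(-816, 1020, -816) into the plane: 91 + (-5100)t = 41, so t = 1/102.
Intersection: (4, -18, 3) + (1/102)·(-816, 1020, -816) = (-4, -8, -5).

(-4, -8, -5)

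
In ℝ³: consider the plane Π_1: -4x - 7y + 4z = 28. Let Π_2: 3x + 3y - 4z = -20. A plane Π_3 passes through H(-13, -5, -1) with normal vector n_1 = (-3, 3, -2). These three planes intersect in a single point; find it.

Π_3: n_1·r = n_1·H gives -3x + 3y - 2z = 26.
Solving the 3×3 linear system -4x - 7y + 4z = 28, 3x + 3y - 4z = -20, -3x + 3y - 2z = 26 (e.g. by elimination or Cramer's rule, determinant = -78) gives (-8, 0, -1).

(-8, 0, -1)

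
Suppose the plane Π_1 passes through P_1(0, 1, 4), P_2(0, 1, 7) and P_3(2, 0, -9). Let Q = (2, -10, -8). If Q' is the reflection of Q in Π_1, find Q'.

P_1P_2 = (0, 0, 3), P_1P_3 = (2, -1, -13); a normal to Π_1 is P_1P_2 × P_1P_3 = (3, 6, 0).
Using P_1: Π_1 has equation 3x + 6y = 6.
λ = (n·Q − d)/|n|² = (-54 − 6)/45 = -4/3.
Reflection = Q − 2λn = (2, -10, -8) − (-8/3)·(3, 6, 0) = (10, 6, -8).

(10, 6, -8)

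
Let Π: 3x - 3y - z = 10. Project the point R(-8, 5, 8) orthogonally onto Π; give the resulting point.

(1, -4, 5)

Foot = R − λn with λ = (n·R − d)/|n|² = (-47 − 10)/19 = -3.
Foot = (-8, 5, 8) − (-3)·(3, -3, -1) = (1, -4, 5).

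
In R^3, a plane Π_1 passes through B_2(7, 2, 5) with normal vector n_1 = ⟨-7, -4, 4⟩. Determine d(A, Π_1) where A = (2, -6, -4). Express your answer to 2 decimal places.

3.44

Π_1: n_1·r = n_1·B_2 gives -7x - 4y + 4z = -37.
n·A − d = (-7)·(2) + (-4)·(-6) + (4)·(-4) − (-37) = 31; |n| = √81.
Distance = |31| / √81 = 31/√81 ≈ 3.44.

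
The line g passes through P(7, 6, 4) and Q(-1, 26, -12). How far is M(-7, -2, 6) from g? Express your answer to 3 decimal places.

15.972

A direction vector for g is Q − P = (-8, 20, -16).
Taking (7, 6, 4) on g with direction v = (-8, 20, -16): w = M − (7, 6, 4) = (-14, -8, 2), and w × v = (88, -240, -344).
Distance = |w × v| / |v| = √183680 / √720 ≈ 15.972.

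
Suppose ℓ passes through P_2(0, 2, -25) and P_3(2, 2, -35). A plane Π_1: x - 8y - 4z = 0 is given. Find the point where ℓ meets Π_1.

A direction vector for ℓ is P_3 − P_2 = (2, 0, -10).
Substitute r = (0, 2, -25) + t(2, 0, -10) into the plane: 84 + 42t = 0, so t = -2.
Intersection: (0, 2, -25) + (-2)·(2, 0, -10) = (-4, 2, -5).

(-4, 2, -5)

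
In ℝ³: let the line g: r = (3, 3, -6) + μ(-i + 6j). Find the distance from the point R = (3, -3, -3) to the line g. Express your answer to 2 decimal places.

3.16

Taking (3, 3, -6) on g with direction v = (-1, 6, 0): w = R − (3, 3, -6) = (0, -6, 3), and w × v = (-18, -3, -6).
Distance = |w × v| / |v| = √369 / √37 ≈ 3.16.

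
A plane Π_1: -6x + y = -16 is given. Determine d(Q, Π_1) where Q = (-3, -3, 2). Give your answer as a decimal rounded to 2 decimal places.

n·Q − d = (-6)·(-3) + (1)·(-3) + (0)·(2) − (-16) = 31; |n| = √37.
Distance = |31| / √37 = 31/√37 ≈ 5.10.

5.10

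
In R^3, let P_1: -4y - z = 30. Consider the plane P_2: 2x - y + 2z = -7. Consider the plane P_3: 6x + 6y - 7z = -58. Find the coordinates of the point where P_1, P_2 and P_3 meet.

Solving the 3×3 linear system -4y - z = 30, 2x - y + 2z = -7, 6x + 6y - 7z = -58 (e.g. by elimination or Cramer's rule, determinant = -122) gives (-5, -7, -2).

(-5, -7, -2)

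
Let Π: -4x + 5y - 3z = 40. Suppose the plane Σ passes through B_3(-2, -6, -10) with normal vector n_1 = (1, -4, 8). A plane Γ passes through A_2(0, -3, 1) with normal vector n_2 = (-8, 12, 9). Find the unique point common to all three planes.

(-6, -1, -7)

Σ: n_1·r = n_1·B_3 gives x - 4y + 8z = -58.
Γ: n_2·r = n_2·A_2 gives -8x + 12y + 9z = -27.
Solving the 3×3 linear system -4x + 5y - 3z = 40, x - 4y + 8z = -58, -8x + 12y + 9z = -27 (e.g. by elimination or Cramer's rule, determinant = 223) gives (-6, -1, -7).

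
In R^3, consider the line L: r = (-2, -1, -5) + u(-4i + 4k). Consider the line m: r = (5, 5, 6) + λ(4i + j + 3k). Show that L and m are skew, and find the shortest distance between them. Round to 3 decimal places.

3.361

Common perpendicular direction n = (-4, 0, 4) × (4, 1, 3) = (-4, 28, -4).
With w = (5, 5, 6) − (-2, -1, -5) = (7, 6, 11), w · n = 96.
Since n ≠ 0 the lines are not parallel, and w · n = 96 ≠ 0 so they do not intersect; hence they are skew.
Distance = |w · n| / |n| = |96| / √816 ≈ 3.361.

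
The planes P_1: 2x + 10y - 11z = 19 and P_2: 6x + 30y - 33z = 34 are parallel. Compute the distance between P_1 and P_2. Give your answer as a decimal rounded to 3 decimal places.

Rescale P_2 by 1/3: 2x + 10y - 11z = 34/3. Then distance = |19 − (34/3)| / √225 ≈ 0.511.

0.511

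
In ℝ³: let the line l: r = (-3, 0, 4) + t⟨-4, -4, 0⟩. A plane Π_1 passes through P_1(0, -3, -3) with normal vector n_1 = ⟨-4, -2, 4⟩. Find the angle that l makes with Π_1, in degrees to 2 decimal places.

Π_1: n_1·r = n_1·P_1 gives -4x - 2y + 4z = -6.
sin θ = |n·v| / (|n||v|) = |24| / (√36 · √32) = 0.70711.
θ ≈ 45.00°.

45.00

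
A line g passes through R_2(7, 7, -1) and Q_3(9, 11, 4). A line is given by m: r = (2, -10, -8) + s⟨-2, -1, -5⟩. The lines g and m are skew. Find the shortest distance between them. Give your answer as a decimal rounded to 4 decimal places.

A direction vector for g is Q_3 − R_2 = (2, 4, 5).
Common perpendicular direction n = (2, 4, 5) × (-2, -1, -5) = (-15, 0, 6).
With w = (2, -10, -8) − (7, 7, -1) = (-5, -17, -7), w · n = 33.
Distance = |w · n| / |n| = |33| / √261 ≈ 2.0426.

2.0426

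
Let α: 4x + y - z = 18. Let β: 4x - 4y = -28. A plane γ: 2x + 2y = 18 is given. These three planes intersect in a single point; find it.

Solving the 3×3 linear system 4x + y - z = 18, 4x - 4y = -28, 2x + 2y = 18 (e.g. by elimination or Cramer's rule, determinant = -16) gives (1, 8, -6).

(1, 8, -6)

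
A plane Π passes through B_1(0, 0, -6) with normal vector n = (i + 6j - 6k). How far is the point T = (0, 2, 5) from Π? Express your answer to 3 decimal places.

6.320

Π: n·r = n·B_1 gives x + 6y - 6z = 36.
n·T − d = (1)·(0) + (6)·(2) + (-6)·(5) − 36 = -54; |n| = √73.
Distance = |-54| / √73 = 54/√73 ≈ 6.320.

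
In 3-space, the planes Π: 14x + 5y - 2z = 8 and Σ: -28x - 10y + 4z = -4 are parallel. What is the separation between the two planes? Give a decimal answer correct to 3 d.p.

Rescale Σ by 1/(-2): 14x + 5y - 2z = 2. Then distance = |8 − 2| / √225 ≈ 0.400.

0.400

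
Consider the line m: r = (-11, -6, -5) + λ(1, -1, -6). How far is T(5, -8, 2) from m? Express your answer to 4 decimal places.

Taking (-11, -6, -5) on m with direction v = (1, -1, -6): w = T − (-11, -6, -5) = (16, -2, 7), and w × v = (19, 103, -14).
Distance = |w × v| / |v| = √11166 / √38 ≈ 17.1418.

17.1418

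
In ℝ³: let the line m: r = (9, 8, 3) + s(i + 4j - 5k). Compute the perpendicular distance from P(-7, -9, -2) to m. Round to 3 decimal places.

22.071

Taking (9, 8, 3) on m with direction v = (1, 4, -5): w = P − (9, 8, 3) = (-16, -17, -5), and w × v = (105, -85, -47).
Distance = |w × v| / |v| = √20459 / √42 ≈ 22.071.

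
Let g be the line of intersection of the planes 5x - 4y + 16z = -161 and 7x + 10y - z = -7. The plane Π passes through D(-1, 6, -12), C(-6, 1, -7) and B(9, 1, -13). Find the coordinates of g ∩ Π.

Direction of g: (5, -4, 16) × (7, 10, -1) = (-156, 117, 78).
A point on g: solving the two plane equations with x = -13 gives (-13, 8, -4).
DC = (-5, -5, 5), DB = (10, -5, -1); a normal to Π is DC × DB = (30, 45, 75).
Using D: Π has equation 30x + 45y + 75z = -660.
Substitute r = (-13, 8, -4) + t(-156, 117, 78) into the plane: -330 + 6435t = -660, so t = -2/39.
Intersection: (-13, 8, -4) + (-2/39)·(-156, 117, 78) = (-5, 2, -8).

(-5, 2, -8)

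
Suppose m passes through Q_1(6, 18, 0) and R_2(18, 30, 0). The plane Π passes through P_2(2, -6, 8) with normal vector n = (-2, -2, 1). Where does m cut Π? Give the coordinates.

A direction vector for m is R_2 − Q_1 = (12, 12, 0).
Π: n·r = n·P_2 gives -2x - 2y + z = 16.
Substitute r = (6, 18, 0) + t(12, 12, 0) into the plane: -48 + (-48)t = 16, so t = -4/3.
Intersection: (6, 18, 0) + (-4/3)·(12, 12, 0) = (-10, 2, 0).

(-10, 2, 0)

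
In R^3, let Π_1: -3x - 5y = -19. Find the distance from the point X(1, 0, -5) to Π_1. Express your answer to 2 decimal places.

2.74

n·X − d = (-3)·(1) + (-5)·(0) + (0)·(-5) − (-19) = 16; |n| = √34.
Distance = |16| / √34 = 16/√34 ≈ 2.74.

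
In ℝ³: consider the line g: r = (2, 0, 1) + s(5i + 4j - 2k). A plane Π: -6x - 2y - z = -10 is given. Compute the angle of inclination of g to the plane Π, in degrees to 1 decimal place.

sin θ = |n·v| / (|n||v|) = |-36| / (√41 · √45) = 0.83812.
θ ≈ 56.9°.

56.9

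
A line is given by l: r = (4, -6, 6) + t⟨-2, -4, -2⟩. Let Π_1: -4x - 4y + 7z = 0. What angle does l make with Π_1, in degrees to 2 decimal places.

13.11

sin θ = |n·v| / (|n||v|) = |10| / (√81 · √24) = 0.22680.
θ ≈ 13.11°.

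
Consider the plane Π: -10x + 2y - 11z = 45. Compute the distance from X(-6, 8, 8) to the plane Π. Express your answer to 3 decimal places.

3.800

n·X − d = (-10)·(-6) + (2)·(8) + (-11)·(8) − 45 = -57; |n| = √225.
Distance = |-57| / √225 = 57/√225 ≈ 3.800.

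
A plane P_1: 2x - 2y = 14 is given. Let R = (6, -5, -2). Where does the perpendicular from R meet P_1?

(4, -3, -2)

Foot = R − λn with λ = (n·R − d)/|n|² = (22 − 14)/8 = 1.
Foot = (6, -5, -2) − 1·(2, -2, 0) = (4, -3, -2).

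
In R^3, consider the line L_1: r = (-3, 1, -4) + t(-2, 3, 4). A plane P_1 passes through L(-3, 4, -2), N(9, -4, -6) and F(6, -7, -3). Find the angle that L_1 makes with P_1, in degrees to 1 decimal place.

LN = (12, -8, -4), LF = (9, -11, -1); a normal to P_1 is LN × LF = (-36, -24, -60).
Using L: P_1 has equation -36x - 24y - 60z = 132.
sin θ = |n·v| / (|n||v|) = |-240| / (√5472 · √29) = 0.60248.
θ ≈ 37.0°.

37.0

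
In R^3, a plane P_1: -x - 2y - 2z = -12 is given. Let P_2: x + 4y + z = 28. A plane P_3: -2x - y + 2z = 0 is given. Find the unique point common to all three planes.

(-4, 8, 0)

Solving the 3×3 linear system -x - 2y - 2z = -12, x + 4y + z = 28, -2x - y + 2z = 0 (e.g. by elimination or Cramer's rule, determinant = -15) gives (-4, 8, 0).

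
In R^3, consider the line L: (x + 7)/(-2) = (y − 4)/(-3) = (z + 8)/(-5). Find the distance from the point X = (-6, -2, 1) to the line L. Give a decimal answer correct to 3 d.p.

9.791

L has direction (-2, -3, -5) through (-7, 4, -8).
Taking (-7, 4, -8) on L with direction v = (-2, -3, -5): w = X − (-7, 4, -8) = (1, -6, 9), and w × v = (57, -13, -15).
Distance = |w × v| / |v| = √3643 / √38 ≈ 9.791.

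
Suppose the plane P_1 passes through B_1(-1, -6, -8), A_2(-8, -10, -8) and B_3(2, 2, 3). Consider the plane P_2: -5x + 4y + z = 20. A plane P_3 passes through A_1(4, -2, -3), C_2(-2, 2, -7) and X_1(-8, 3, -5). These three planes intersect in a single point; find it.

B_1A_2 = (-7, -4, 0), B_1B_3 = (3, 8, 11); a normal to P_1 is B_1A_2 × B_1B_3 = (-44, 77, -44).
Using B_1: P_1 has equation -44x + 77y - 44z = -66.
A_1C_2 = (-6, 4, -4), A_1X_1 = (-12, 5, -2); a normal to P_3 is A_1C_2 × A_1X_1 = (12, 36, 18).
Using A_1: P_3 has equation 12x + 36y + 18z = -78.
Solving the 3×3 linear system -44x + 77y - 44z = -66, -5x + 4y + z = 20, 12x + 36y + 18z = -78 (e.g. by elimination or Cramer's rule, determinant = 16302) gives (-5, -2, 3).

(-5, -2, 3)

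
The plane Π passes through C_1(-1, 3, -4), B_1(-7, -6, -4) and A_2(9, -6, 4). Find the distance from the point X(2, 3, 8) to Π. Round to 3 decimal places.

C_1B_1 = (-6, -9, 0), C_1A_2 = (10, -9, 8); a normal to Π is C_1B_1 × C_1A_2 = (-72, 48, 144).
Using C_1: Π has equation -72x + 48y + 144z = -360.
n·X − d = (-72)·(2) + (48)·(3) + (144)·(8) − (-360) = 1512; |n| = √28224.
Distance = |1512| / √28224 = 1512/√28224 ≈ 9.000.

9.000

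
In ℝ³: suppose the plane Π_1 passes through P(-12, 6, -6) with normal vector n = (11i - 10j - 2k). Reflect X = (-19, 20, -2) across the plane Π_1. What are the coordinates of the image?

(3, 0, -6)

Π_1: n·r = n·P gives 11x - 10y - 2z = -180.
λ = (n·X − d)/|n|² = (-405 − (-180))/225 = -1.
Reflection = X − 2λn = (-19, 20, -2) − (-2)·(11, -10, -2) = (3, 0, -6).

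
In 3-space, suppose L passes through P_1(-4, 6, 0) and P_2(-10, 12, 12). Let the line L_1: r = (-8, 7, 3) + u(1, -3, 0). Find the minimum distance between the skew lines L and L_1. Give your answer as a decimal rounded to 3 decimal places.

A direction vector for L is P_2 − P_1 = (-6, 6, 12).
Common perpendicular direction n = (-6, 6, 12) × (1, -3, 0) = (36, 12, 12).
With w = (-8, 7, 3) − (-4, 6, 0) = (-4, 1, 3), w · n = -96.
Distance = |w · n| / |n| = |-96| / √1584 ≈ 2.412.

2.412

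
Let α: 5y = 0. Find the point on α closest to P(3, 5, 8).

(3, 0, 8)

Foot = P − λn with λ = (n·P − d)/|n|² = (25 − 0)/25 = 1.
Foot = (3, 5, 8) − 1·(0, 5, 0) = (3, 0, 8).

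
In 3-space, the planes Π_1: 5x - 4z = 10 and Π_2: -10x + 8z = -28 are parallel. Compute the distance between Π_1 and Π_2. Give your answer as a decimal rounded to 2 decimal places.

0.62

Rescale Π_2 by 1/(-2): 5x - 4z = 14. Then distance = |10 − 14| / √41 ≈ 0.62.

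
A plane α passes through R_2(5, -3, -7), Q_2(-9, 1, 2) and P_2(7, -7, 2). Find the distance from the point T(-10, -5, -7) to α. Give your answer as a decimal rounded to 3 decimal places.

8.143

R_2Q_2 = (-14, 4, 9), R_2P_2 = (2, -4, 9); a normal to α is R_2Q_2 × R_2P_2 = (72, 144, 48).
Using R_2: α has equation 72x + 144y + 48z = -408.
n·T − d = (72)·(-10) + (144)·(-5) + (48)·(-7) − (-408) = -1368; |n| = √28224.
Distance = |-1368| / √28224 = 1368/√28224 ≈ 8.143.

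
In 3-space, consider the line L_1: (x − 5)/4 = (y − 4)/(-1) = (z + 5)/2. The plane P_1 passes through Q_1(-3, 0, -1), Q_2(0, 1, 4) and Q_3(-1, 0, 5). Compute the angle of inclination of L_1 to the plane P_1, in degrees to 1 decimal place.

36.8

L_1 has direction (4, -1, 2) through (5, 4, -5).
Q_1Q_2 = (3, 1, 5), Q_1Q_3 = (2, 0, 6); a normal to P_1 is Q_1Q_2 × Q_1Q_3 = (6, -8, -2).
Using Q_1: P_1 has equation 6x - 8y - 2z = -16.
sin θ = |n·v| / (|n||v|) = |28| / (√104 · √21) = 0.59914.
θ ≈ 36.8°.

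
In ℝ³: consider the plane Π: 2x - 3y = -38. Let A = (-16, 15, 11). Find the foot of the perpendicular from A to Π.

(-10, 6, 11)

Foot = A − λn with λ = (n·A − d)/|n|² = (-77 − (-38))/13 = -3.
Foot = (-16, 15, 11) − (-3)·(2, -3, 0) = (-10, 6, 11).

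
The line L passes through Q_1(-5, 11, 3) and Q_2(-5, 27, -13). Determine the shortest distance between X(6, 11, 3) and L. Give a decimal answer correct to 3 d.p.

11.000

A direction vector for L is Q_2 − Q_1 = (0, 16, -16).
Taking (-5, 11, 3) on L with direction v = (0, 16, -16): w = X − (-5, 11, 3) = (11, 0, 0), and w × v = (0, 176, 176).
Distance = |w × v| / |v| = √61952 / √512 ≈ 11.000.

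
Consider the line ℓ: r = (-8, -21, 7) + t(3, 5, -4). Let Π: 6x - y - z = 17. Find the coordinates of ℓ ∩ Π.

Substitute r = (-8, -21, 7) + t(3, 5, -4) into the plane: -34 + 17t = 17, so t = 3.
Intersection: (-8, -21, 7) + 3·(3, 5, -4) = (1, -6, -5).

(1, -6, -5)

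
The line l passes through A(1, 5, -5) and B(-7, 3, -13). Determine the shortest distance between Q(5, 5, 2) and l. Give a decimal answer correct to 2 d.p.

A direction vector for l is B − A = (-8, -2, -8).
Taking (1, 5, -5) on l with direction v = (-8, -2, -8): w = Q − (1, 5, -5) = (4, 0, 7), and w × v = (14, -24, -8).
Distance = |w × v| / |v| = √836 / √132 ≈ 2.52.

2.52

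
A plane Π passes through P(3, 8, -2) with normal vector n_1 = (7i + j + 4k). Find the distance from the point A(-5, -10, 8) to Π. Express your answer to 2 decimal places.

Π: n_1·r = n_1·P gives 7x + y + 4z = 21.
n·A − d = (7)·(-5) + (1)·(-10) + (4)·(8) − 21 = -34; |n| = √66.
Distance = |-34| / √66 = 34/√66 ≈ 4.19.

4.19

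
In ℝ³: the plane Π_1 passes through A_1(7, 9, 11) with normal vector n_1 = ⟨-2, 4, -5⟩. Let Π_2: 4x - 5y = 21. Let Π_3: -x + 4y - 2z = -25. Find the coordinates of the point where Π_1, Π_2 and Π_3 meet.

Π_1: n_1·r = n_1·A_1 gives -2x + 4y - 5z = -33.
Solving the 3×3 linear system -2x + 4y - 5z = -33, 4x - 5y = 21, -x + 4y - 2z = -25 (e.g. by elimination or Cramer's rule, determinant = -43) gives (-1, -5, 3).

(-1, -5, 3)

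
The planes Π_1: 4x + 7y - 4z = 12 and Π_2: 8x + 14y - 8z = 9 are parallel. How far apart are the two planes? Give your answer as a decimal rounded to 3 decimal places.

Rescale Π_2 by 1/2: 4x + 7y - 4z = 9/2. Then distance = |12 − (9/2)| / √81 ≈ 0.833.

0.833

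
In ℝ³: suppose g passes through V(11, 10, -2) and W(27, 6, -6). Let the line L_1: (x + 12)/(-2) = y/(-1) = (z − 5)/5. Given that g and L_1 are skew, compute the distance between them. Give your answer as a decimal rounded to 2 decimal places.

13.87

A direction vector for g is W − V = (16, -4, -4).
L_1 has direction (-2, -1, 5) through (-12, 0, 5).
Common perpendicular direction n = (16, -4, -4) × (-2, -1, 5) = (-24, -72, -24).
With w = (-12, 0, 5) − (11, 10, -2) = (-23, -10, 7), w · n = 1104.
Distance = |w · n| / |n| = |1104| / √6336 ≈ 13.87.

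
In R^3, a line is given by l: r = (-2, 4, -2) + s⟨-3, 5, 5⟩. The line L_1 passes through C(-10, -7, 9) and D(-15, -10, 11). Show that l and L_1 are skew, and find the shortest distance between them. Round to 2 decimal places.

8.28

A direction vector for L_1 is D − C = (-5, -3, 2).
Common perpendicular direction n = (-3, 5, 5) × (-5, -3, 2) = (25, -19, 34).
With w = (-10, -7, 9) − (-2, 4, -2) = (-8, -11, 11), w · n = 383.
Since n ≠ 0 the lines are not parallel, and w · n = 383 ≠ 0 so they do not intersect; hence they are skew.
Distance = |w · n| / |n| = |383| / √2142 ≈ 8.28.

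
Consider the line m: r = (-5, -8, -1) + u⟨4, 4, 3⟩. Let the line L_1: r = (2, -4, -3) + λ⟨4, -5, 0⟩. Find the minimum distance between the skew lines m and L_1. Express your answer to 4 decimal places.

Common perpendicular direction n = (4, 4, 3) × (4, -5, 0) = (15, 12, -36).
With w = (2, -4, -3) − (-5, -8, -1) = (7, 4, -2), w · n = 225.
Distance = |w · n| / |n| = |225| / √1665 ≈ 5.5141.

5.5141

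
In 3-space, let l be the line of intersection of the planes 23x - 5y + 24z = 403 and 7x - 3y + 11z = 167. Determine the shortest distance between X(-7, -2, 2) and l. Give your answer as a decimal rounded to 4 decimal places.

Direction of l: (23, -5, 24) × (7, -3, 11) = (17, -85, -34).
A point on l: solving the two plane equations with x = 6 gives (6, -5, 10).
Taking (6, -5, 10) on l with direction v = (17, -85, -34): w = X − (6, -5, 10) = (-13, 3, -8), and w × v = (-782, -578, 1054).
Distance = |w × v| / |v| = √2056524 / √8670 ≈ 15.4013.

15.4013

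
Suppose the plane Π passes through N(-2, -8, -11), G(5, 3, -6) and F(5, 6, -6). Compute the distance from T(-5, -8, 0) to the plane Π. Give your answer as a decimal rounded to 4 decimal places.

NG = (7, 11, 5), NF = (7, 14, 5); a normal to Π is NG × NF = (-15, 0, 21).
Using N: Π has equation -15x + 21z = -201.
n·T − d = (-15)·(-5) + (0)·(-8) + (21)·(0) − (-201) = 276; |n| = √666.
Distance = |276| / √666 = 276/√666 ≈ 10.6948.

10.6948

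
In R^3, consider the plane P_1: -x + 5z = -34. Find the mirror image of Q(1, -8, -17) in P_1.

λ = (n·Q − d)/|n|² = (-86 − (-34))/26 = -2.
Reflection = Q − 2λn = (1, -8, -17) − (-4)·(-1, 0, 5) = (-3, -8, 3).

(-3, -8, 3)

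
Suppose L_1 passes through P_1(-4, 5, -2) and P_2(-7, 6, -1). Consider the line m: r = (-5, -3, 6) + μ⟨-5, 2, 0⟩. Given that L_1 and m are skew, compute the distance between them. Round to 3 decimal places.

6.208

A direction vector for L_1 is P_2 − P_1 = (-3, 1, 1).
Common perpendicular direction n = (-3, 1, 1) × (-5, 2, 0) = (-2, -5, -1).
With w = (-5, -3, 6) − (-4, 5, -2) = (-1, -8, 8), w · n = 34.
Distance = |w · n| / |n| = |34| / √30 ≈ 6.208.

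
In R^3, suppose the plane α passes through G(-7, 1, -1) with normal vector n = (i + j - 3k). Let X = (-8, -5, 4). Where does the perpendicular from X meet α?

(-6, -3, -2)

α: n·r = n·G gives x + y - 3z = -3.
Foot = X − λn with λ = (n·X − d)/|n|² = (-25 − (-3))/11 = -2.
Foot = (-8, -5, 4) − (-2)·(1, 1, -3) = (-6, -3, -2).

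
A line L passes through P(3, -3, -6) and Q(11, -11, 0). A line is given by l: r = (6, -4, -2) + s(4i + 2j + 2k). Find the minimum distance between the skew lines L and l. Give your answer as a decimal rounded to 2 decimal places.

A direction vector for L is Q − P = (8, -8, 6).
Common perpendicular direction n = (8, -8, 6) × (4, 2, 2) = (-28, 8, 48).
With w = (6, -4, -2) − (3, -3, -6) = (3, -1, 4), w · n = 100.
Distance = |w · n| / |n| = |100| / √3152 ≈ 1.78.

1.78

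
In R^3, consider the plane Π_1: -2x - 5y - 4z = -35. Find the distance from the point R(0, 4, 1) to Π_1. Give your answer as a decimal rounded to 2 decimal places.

n·R − d = (-2)·(0) + (-5)·(4) + (-4)·(1) − (-35) = 11; |n| = √45.
Distance = |11| / √45 = 11/√45 ≈ 1.64.

1.64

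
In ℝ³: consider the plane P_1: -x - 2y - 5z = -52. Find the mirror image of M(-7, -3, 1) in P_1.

(-3, 5, 21)

λ = (n·M − d)/|n|² = (8 − (-52))/30 = 2.
Reflection = M − 2λn = (-7, -3, 1) − 4·(-1, -2, -5) = (-3, 5, 21).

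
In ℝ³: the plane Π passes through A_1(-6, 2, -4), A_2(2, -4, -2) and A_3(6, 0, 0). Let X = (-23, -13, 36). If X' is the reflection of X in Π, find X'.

A_1A_2 = (8, -6, 2), A_1A_3 = (12, -2, 4); a normal to Π is A_1A_2 × A_1A_3 = (-20, -8, 56).
Using A_1: Π has equation -20x - 8y + 56z = -120.
λ = (n·X − d)/|n|² = (2580 − (-120))/3600 = 3/4.
Reflection = X − 2λn = (-23, -13, 36) − (3/2)·(-20, -8, 56) = (7, -1, -48).

(7, -1, -48)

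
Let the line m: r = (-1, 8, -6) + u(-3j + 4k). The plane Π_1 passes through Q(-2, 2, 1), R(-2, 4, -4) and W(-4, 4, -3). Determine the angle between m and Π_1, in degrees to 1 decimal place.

QR = (0, 2, -5), QW = (-2, 2, -4); a normal to Π_1 is QR × QW = (2, 10, 4).
Using Q: Π_1 has equation 2x + 10y + 4z = 20.
sin θ = |n·v| / (|n||v|) = |-14| / (√120 · √25) = 0.25560.
θ ≈ 14.8°.

14.8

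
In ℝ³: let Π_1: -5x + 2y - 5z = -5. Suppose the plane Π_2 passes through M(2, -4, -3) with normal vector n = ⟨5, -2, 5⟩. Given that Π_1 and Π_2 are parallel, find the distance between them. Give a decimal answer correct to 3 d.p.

Π_2: n·r = n·M gives 5x - 2y + 5z = 3.
Rescale Π_2 by 1/(-1): -5x + 2y - 5z = -3. Then distance = |-5 − (-3)| / √54 ≈ 0.272.

0.272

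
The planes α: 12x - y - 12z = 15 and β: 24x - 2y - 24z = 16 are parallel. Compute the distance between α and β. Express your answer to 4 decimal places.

Rescale β by 1/2: 12x - y - 12z = 8. Then distance = |15 − 8| / √289 ≈ 0.4118.

0.4118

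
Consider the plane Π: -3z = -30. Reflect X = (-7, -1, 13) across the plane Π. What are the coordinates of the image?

λ = (n·X − d)/|n|² = (-39 − (-30))/9 = -1.
Reflection = X − 2λn = (-7, -1, 13) − (-2)·(0, 0, -3) = (-7, -1, 7).

(-7, -1, 7)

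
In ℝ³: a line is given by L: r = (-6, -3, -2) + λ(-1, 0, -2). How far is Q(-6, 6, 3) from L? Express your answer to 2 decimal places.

9.27

Taking (-6, -3, -2) on L with direction v = (-1, 0, -2): w = Q − (-6, -3, -2) = (0, 9, 5), and w × v = (-18, -5, 9).
Distance = |w × v| / |v| = √430 / √5 ≈ 9.27.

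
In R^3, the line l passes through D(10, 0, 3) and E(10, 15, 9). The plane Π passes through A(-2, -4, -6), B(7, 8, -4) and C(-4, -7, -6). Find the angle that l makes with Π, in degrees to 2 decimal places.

38.18

A direction vector for l is E − D = (0, 15, 6).
AB = (9, 12, 2), AC = (-2, -3, 0); a normal to Π is AB × AC = (6, -4, -3).
Using A: Π has equation 6x - 4y - 3z = 22.
sin θ = |n·v| / (|n||v|) = |-78| / (√61 · √261) = 0.61817.
θ ≈ 38.18°.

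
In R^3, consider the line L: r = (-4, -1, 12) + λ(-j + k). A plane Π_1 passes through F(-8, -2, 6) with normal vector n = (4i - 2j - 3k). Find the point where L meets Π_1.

(-4, 3, 8)

Π_1: n·r = n·F gives 4x - 2y - 3z = -46.
Substitute r = (-4, -1, 12) + t(0, -1, 1) into the plane: -50 + (-1)t = -46, so t = -4.
Intersection: (-4, -1, 12) + (-4)·(0, -1, 1) = (-4, 3, 8).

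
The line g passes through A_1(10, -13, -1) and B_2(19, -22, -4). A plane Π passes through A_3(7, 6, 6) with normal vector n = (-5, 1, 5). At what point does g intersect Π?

(1, -4, 2)

A direction vector for g is B_2 − A_1 = (9, -9, -3).
Π: n·r = n·A_3 gives -5x + y + 5z = 1.
Substitute r = (10, -13, -1) + t(9, -9, -3) into the plane: -68 + (-69)t = 1, so t = -1.
Intersection: (10, -13, -1) + (-1)·(9, -9, -3) = (1, -4, 2).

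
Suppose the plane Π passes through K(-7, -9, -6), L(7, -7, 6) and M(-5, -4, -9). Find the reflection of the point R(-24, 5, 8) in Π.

(6, -25, -22)

KL = (14, 2, 12), KM = (2, 5, -3); a normal to Π is KL × KM = (-66, 66, 66).
Using K: Π has equation -66x + 66y + 66z = -528.
λ = (n·R − d)/|n|² = (2442 − (-528))/13068 = 5/22.
Reflection = R − 2λn = (-24, 5, 8) − (5/11)·(-66, 66, 66) = (6, -25, -22).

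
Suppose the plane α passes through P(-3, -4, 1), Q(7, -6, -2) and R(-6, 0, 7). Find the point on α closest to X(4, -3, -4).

PQ = (10, -2, -3), PR = (-3, 4, 6); a normal to α is PQ × PR = (0, -51, 34).
Using P: α has equation -51y + 34z = 238.
Foot = X − λn with λ = (n·X − d)/|n|² = (17 − 238)/3757 = -1/17.
Foot = (4, -3, -4) − (-1/17)·(0, -51, 34) = (4, -6, -2).

(4, -6, -2)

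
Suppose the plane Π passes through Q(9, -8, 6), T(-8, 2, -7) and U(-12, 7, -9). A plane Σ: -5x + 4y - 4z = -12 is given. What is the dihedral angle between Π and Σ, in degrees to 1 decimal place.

QT = (-17, 10, -13), QU = (-21, 15, -15); a normal to Π is QT × QU = (45, 18, -45).
Using Q: Π has equation 45x + 18y - 45z = -9.
cos θ = |n₁·n₂| / (|n₁||n₂|) = |27| / (√4374 · √57).
θ = arccos(0.05407) ≈ 86.9°.

86.9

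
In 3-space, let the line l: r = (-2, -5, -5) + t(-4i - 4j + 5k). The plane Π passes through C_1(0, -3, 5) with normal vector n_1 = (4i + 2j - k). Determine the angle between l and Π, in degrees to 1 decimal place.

Π: n_1·r = n_1·C_1 gives 4x + 2y - z = -11.
sin θ = |n·v| / (|n||v|) = |-29| / (√21 · √57) = 0.83821.
θ ≈ 57.0°.

57.0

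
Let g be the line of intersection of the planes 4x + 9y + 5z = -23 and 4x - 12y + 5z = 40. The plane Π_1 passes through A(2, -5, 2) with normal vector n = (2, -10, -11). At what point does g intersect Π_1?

Direction of g: (4, 9, 5) × (4, -12, 5) = (105, 0, -84).
A point on g: solving the two plane equations with x = -4 gives (-4, -3, 4).
Π_1: n·r = n·A gives 2x - 10y - 11z = 32.
Substitute r = (-4, -3, 4) + t(105, 0, -84) into the plane: -22 + 1134t = 32, so t = 1/21.
Intersection: (-4, -3, 4) + (1/21)·(105, 0, -84) = (1, -3, 0).

(1, -3, 0)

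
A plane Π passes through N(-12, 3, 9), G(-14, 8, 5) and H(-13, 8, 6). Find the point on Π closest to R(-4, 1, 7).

NG = (-2, 5, -4), NH = (-1, 5, -3); a normal to Π is NG × NH = (5, -2, -5).
Using N: Π has equation 5x - 2y - 5z = -111.
Foot = R − λn with λ = (n·R − d)/|n|² = (-57 − (-111))/54 = 1.
Foot = (-4, 1, 7) − 1·(5, -2, -5) = (-9, 3, 12).

(-9, 3, 12)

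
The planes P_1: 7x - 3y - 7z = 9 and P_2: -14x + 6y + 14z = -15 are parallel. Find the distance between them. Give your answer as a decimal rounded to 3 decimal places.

Rescale P_2 by 1/(-2): 7x - 3y - 7z = 15/2. Then distance = |9 − (15/2)| / √107 ≈ 0.145.

0.145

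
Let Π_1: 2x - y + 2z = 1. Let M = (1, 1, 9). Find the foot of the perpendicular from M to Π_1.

(-3, 3, 5)

Foot = M − λn with λ = (n·M − d)/|n|² = (19 − 1)/9 = 2.
Foot = (1, 1, 9) − 2·(2, -1, 2) = (-3, 3, 5).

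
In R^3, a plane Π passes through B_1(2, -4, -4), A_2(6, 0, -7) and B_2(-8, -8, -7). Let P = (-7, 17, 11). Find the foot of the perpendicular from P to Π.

(5, -4, -1)

B_1A_2 = (4, 4, -3), B_1B_2 = (-10, -4, -3); a normal to Π is B_1A_2 × B_1B_2 = (-24, 42, 24).
Using B_1: Π has equation -24x + 42y + 24z = -312.
Foot = P − λn with λ = (n·P − d)/|n|² = (1146 − (-312))/2916 = 1/2.
Foot = (-7, 17, 11) − (1/2)·(-24, 42, 24) = (5, -4, -1).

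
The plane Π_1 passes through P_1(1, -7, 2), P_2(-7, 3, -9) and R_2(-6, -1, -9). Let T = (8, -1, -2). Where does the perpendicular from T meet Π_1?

P_1P_2 = (-8, 10, -11), P_1R_2 = (-7, 6, -11); a normal to Π_1 is P_1P_2 × P_1R_2 = (-44, -11, 22).
Using P_1: Π_1 has equation -44x - 11y + 22z = 77.
Foot = T − λn with λ = (n·T − d)/|n|² = (-385 − 77)/2541 = -2/11.
Foot = (8, -1, -2) − (-2/11)·(-44, -11, 22) = (0, -3, 2).

(0, -3, 2)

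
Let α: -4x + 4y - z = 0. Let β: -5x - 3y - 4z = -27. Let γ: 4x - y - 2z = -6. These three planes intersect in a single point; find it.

(1, 2, 4)

Solving the 3×3 linear system -4x + 4y - z = 0, -5x - 3y - 4z = -27, 4x - y - 2z = -6 (e.g. by elimination or Cramer's rule, determinant = -129) gives (1, 2, 4).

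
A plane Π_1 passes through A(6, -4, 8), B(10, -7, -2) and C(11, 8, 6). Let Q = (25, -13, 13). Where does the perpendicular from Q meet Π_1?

AB = (4, -3, -10), AC = (5, 12, -2); a normal to Π_1 is AB × AC = (126, -42, 63).
Using A: Π_1 has equation 126x - 42y + 63z = 1428.
Foot = Q − λn with λ = (n·Q − d)/|n|² = (4515 − 1428)/21609 = 1/7.
Foot = (25, -13, 13) − (1/7)·(126, -42, 63) = (7, -7, 4).

(7, -7, 4)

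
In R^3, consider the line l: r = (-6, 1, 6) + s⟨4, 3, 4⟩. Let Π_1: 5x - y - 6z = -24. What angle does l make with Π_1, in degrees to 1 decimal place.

sin θ = |n·v| / (|n||v|) = |-7| / (√62 · √41) = 0.13884.
θ ≈ 8.0°.

8.0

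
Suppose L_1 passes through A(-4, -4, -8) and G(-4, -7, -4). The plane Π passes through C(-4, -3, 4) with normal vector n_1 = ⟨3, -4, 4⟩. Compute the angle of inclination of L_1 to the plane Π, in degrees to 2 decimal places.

60.99

A direction vector for L_1 is G − A = (0, -3, 4).
Π: n_1·r = n_1·C gives 3x - 4y + 4z = 16.
sin θ = |n·v| / (|n||v|) = |28| / (√41 · √25) = 0.87457.
θ ≈ 60.99°.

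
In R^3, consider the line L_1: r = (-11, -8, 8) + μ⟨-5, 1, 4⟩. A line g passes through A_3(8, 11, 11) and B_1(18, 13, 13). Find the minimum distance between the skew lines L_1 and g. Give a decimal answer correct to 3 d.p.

14.321

A direction vector for g is B_1 − A_3 = (10, 2, 2).
Common perpendicular direction n = (-5, 1, 4) × (10, 2, 2) = (-6, 50, -20).
With w = (8, 11, 11) − (-11, -8, 8) = (19, 19, 3), w · n = 776.
Distance = |w · n| / |n| = |776| / √2936 ≈ 14.321.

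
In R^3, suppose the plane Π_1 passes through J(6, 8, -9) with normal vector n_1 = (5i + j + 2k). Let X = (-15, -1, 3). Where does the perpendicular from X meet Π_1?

Π_1: n_1·r = n_1·J gives 5x + y + 2z = 20.
Foot = X − λn with λ = (n·X − d)/|n|² = (-70 − 20)/30 = -3.
Foot = (-15, -1, 3) − (-3)·(5, 1, 2) = (0, 2, 9).

(0, 2, 9)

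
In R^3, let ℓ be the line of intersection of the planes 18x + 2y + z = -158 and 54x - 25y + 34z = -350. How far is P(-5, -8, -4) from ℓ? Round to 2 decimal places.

Direction of ℓ: (18, 2, 1) × (54, -25, 34) = (93, -558, -558).
A point on ℓ: solving the two plane equations with x = -8 gives (-8, -6, -2).
Taking (-8, -6, -2) on ℓ with direction v = (93, -558, -558): w = P − (-8, -6, -2) = (3, -2, -2), and w × v = (0, 1488, -1488).
Distance = |w × v| / |v| = √4428288 / √631377 ≈ 2.65.

2.65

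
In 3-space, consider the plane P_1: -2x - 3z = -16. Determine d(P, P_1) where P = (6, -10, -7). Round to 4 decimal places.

n·P − d = (-2)·(6) + (0)·(-10) + (-3)·(-7) − (-16) = 25; |n| = √13.
Distance = |25| / √13 = 25/√13 ≈ 6.9338.

6.9338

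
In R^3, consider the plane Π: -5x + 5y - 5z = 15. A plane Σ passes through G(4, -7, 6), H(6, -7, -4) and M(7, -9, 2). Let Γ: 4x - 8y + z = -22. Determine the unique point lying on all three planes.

(-4, 1, 2)

GH = (2, 0, -10), GM = (3, -2, -4); a normal to Σ is GH × GM = (-20, -22, -4).
Using G: Σ has equation -20x - 22y - 4z = 50.
Solving the 3×3 linear system -5x + 5y - 5z = 15, -20x - 22y - 4z = 50, 4x - 8y + z = -22 (e.g. by elimination or Cramer's rule, determinant = -950) gives (-4, 1, 2).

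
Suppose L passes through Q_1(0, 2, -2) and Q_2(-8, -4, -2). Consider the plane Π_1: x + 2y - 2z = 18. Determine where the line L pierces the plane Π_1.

(4, 5, -2)

A direction vector for L is Q_2 − Q_1 = (-8, -6, 0).
Substitute r = (0, 2, -2) + t(-8, -6, 0) into the plane: 8 + (-20)t = 18, so t = -1/2.
Intersection: (0, 2, -2) + (-1/2)·(-8, -6, 0) = (4, 5, -2).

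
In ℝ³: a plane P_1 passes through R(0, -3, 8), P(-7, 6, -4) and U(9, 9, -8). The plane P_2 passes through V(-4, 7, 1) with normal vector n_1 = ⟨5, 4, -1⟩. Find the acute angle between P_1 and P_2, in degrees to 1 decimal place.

66.3

RP = (-7, 9, -12), RU = (9, 12, -16); a normal to P_1 is RP × RU = (0, -220, -165).
Using R: P_1 has equation -220y - 165z = -660.
P_2: n_1·r = n_1·V gives 5x + 4y - z = 7.
cos θ = |n₁·n₂| / (|n₁||n₂|) = |-715| / (√75625 · √42).
θ = arccos(0.40119) ≈ 66.3°.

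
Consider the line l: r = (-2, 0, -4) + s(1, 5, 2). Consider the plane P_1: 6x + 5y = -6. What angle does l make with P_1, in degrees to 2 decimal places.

sin θ = |n·v| / (|n||v|) = |31| / (√61 · √30) = 0.72466.
θ ≈ 46.44°.

46.44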